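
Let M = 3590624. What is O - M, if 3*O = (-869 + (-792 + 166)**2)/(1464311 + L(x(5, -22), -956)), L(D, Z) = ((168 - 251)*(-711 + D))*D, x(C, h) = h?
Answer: -1355672015809/377559 ≈ -3.5906e+6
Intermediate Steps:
L(D, Z) = D*(59013 - 83*D) (L(D, Z) = (-83*(-711 + D))*D = (59013 - 83*D)*D = D*(59013 - 83*D))
O = 391007/377559 (O = ((-869 + (-792 + 166)**2)/(1464311 + 83*(-22)*(711 - 1*(-22))))/3 = ((-869 + (-626)**2)/(1464311 + 83*(-22)*(711 + 22)))/3 = ((-869 + 391876)/(1464311 + 83*(-22)*733))/3 = (391007/(1464311 - 1338458))/3 = (391007/125853)/3 = (391007*(1/125853))/3 = (1/3)*(391007/125853) = 391007/377559 ≈ 1.0356)
O - M = 391007/377559 - 1*3590624 = 391007/377559 - 3590624 = -1355672015809/377559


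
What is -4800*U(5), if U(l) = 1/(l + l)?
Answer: -480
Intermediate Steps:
U(l) = 1/(2*l)
-4800*U(5) = -2400/5 = -4800*⅒ = -480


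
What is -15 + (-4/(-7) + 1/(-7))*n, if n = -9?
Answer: -132/7 ≈ -18.857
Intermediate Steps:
-15 + (-4/(-7) + 1/(-7))*n = -15 + (-4/(-7) + 1/(-7))*(-9) = -15 + (-4*(-⅐) + 1*(-⅐))*(-9) = -15 + (4/7 - ⅐)*(-9) = -15 + (3/7)*(-9) = -15 - 27/7 = -132/7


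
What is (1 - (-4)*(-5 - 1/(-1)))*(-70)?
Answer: 1050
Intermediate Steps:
(1 - (-4)*(-5 - 1/(-1)))*(-70) = (1 - (-4)*(-5 - 1*(-1)))*(-70) = (1 - (-4)*(-5 + 1))*(-70) = (1 - (-4)*(-4))*(-70) = (1 - 1*16)*(-70) = (1 - 16)*(-70) = -15*(-70) = 1050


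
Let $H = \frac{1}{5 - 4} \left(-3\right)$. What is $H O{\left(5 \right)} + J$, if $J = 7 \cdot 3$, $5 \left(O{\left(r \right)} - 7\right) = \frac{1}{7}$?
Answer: $- \frac{3}{35} \approx -0.085714$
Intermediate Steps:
$O{\left(r \right)} = \frac{246}{35}$ ($O{\left(r \right)} = 7 + \frac{1}{5 \cdot 7} = 7 + \frac{1}{5} \cdot \frac{1}{7} = 7 + \frac{1}{35} = \frac{246}{35}$)
$J = 21$
$H = -3$ ($H = 1^{-1} \left(-3\right) = 1 \left(-3\right) = -3$)
$H O{\left(5 \right)} + J = \left(-3\right) \frac{246}{35} + 21 = - \frac{738}{35} + 21 = - \frac{3}{35}$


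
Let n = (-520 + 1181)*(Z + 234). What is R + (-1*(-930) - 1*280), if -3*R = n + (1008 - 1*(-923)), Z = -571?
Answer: 222776/3 ≈ 74259.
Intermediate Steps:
n = -222757 (n = (-520 + 1181)*(-571 + 234) = 661*(-337) = -222757)
R = 220826/3 (R = -(-222757 + (1008 - 1*(-923)))/3 = -(-222757 + (1008 + 923))/3 = -(-222757 + 1931)/3 = -⅓*(-220826) = 220826/3 ≈ 73609.)
R + (-1*(-930) - 1*280) = 220826/3 + (-1*(-930) - 1*280) = 220826/3 + (930 - 280) = 220826/3 + 650 = 222776/3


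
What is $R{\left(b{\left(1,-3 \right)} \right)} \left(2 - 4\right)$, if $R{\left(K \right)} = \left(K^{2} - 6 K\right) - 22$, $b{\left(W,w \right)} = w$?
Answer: $-10$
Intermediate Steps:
$R{\left(K \right)} = -22 + K^{2} - 6 K$
$R{\left(b{\left(1,-3 \right)} \right)} \left(2 - 4\right) = \left(-22 + \left(-3\right)^{2} - -18\right) \left(2 - 4\right) = \left(-22 + 9 + 18\right) \left(2 - 4\right) = 5 \left(-2\right) = -10$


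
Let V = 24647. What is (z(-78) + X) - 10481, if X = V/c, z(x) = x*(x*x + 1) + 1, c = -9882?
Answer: -4793881667/9882 ≈ -4.8511e+5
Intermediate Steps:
z(x) = 1 + x*(1 + x²) (z(x) = x*(x² + 1) + 1 = x*(1 + x²) + 1 = 1 + x*(1 + x²))
X = -24647/9882 (X = 24647/(-9882) = 24647*(-1/9882) = -24647/9882 ≈ -2.4941)
(z(-78) + X) - 10481 = ((1 - 78 + (-78)³) - 24647/9882) - 10481 = ((1 - 78 - 474552) - 24647/9882) - 10481 = (-474629 - 24647/9882) - 10481 = -4690308425/9882 - 10481 = -4793881667/9882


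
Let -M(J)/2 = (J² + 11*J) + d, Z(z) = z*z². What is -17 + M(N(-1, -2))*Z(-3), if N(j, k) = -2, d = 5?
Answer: -719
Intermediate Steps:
Z(z) = z³
M(J) = -10 - 22*J - 2*J² (M(J) = -2*((J² + 11*J) + 5) = -2*(5 + J² + 11*J) = -10 - 22*J - 2*J²)
-17 + M(N(-1, -2))*Z(-3) = -17 + (-10 - 22*(-2) - 2*(-2)²)*(-3)³ = -17 + (-10 + 44 - 2*4)*(-27) = -17 + (-10 + 44 - 8)*(-27) = -17 + 26*(-27) = -17 - 702 = -719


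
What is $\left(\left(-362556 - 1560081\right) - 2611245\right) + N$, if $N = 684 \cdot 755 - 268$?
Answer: $-4017730$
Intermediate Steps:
$N = 516152$ ($N = 516420 - 268 = 516152$)
$\left(\left(-362556 - 1560081\right) - 2611245\right) + N = \left(\left(-362556 - 1560081\right) - 2611245\right) + 516152 = \left(-1922637 - 2611245\right) + 516152 = -4533882 + 516152 = -4017730$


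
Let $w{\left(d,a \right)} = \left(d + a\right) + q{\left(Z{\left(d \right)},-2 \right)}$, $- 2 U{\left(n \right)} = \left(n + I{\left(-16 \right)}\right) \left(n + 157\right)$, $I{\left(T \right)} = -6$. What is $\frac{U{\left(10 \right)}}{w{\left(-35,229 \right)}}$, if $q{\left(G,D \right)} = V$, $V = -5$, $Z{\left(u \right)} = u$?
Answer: $- \frac{334}{189} \approx -1.7672$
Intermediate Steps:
$q{\left(G,D \right)} = -5$
$U{\left(n \right)} = - \frac{\left(-6 + n\right) \left(157 + n\right)}{2}$ ($U{\left(n \right)} = - \frac{\left(n - 6\right) \left(n + 157\right)}{2} = - \frac{\left(-6 + n\right) \left(157 + n\right)}{2}$)
$w{\left(d,a \right)} = -5 + a + d$ ($w{\left(d,a \right)} = \left(d + a\right) - 5 = \left(a + d\right) - 5 = -5 + a + d$)
$\frac{U{\left(10 \right)}}{w{\left(-35,229 \right)}} = \frac{471 - 755 - \frac{10^{2}}{2}}{-5 + 229 - 35} = \frac{471 - 755 - 50}{189} = \left(471 - 755 - 50\right) \frac{1}{189} = \left(-334\right) \frac{1}{189} = - \frac{334}{189}$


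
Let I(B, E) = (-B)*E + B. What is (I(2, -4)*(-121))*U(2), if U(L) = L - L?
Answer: 0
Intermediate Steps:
U(L) = 0
I(B, E) = B - B*E (I(B, E) = -B*E + B = B - B*E)
(I(2, -4)*(-121))*U(2) = ((2*(1 - 1*(-4)))*(-121))*0 = ((2*(1 + 4))*(-121))*0 = ((2*5)*(-121))*0 = (10*(-121))*0 = -1210*0 = 0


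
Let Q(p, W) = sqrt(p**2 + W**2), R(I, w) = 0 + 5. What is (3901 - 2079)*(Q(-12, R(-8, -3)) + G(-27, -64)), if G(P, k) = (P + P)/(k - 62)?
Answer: 171268/7 ≈ 24467.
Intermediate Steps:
G(P, k) = 2*P/(-62 + k) (G(P, k) = (2*P)/(-62 + k) = 2*P/(-62 + k))
R(I, w) = 5
Q(p, W) = sqrt(W**2 + p**2)
(3901 - 2079)*(Q(-12, R(-8, -3)) + G(-27, -64)) = (3901 - 2079)*(sqrt(5**2 + (-12)**2) + 2*(-27)/(-62 - 64)) = 1822*(sqrt(25 + 144) + 2*(-27)/(-126)) = 1822*(sqrt(169) + 2*(-27)*(-1/126)) = 1822*(13 + 3/7) = 1822*(94/7) = 171268/7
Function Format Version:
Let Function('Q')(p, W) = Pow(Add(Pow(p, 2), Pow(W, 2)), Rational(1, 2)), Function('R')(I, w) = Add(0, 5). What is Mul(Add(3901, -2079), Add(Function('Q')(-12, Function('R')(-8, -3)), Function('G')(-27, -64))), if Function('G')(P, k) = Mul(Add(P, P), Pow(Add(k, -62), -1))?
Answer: Rational(171268, 7) ≈ 24467.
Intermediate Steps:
Function('G')(P, k) = Mul(2, P, Pow(Add(-62, k), -1)) (Function('G')(P, k) = Mul(Mul(2, P), Pow(Add(-62, k), -1)) = Mul(2, P, Pow(Add(-62, k), -1)))
Function('R')(I, w) = 5
Function('Q')(p, W) = Pow(Add(Pow(W, 2), Pow(p, 2)), Rational(1, 2))
Mul(Add(3901, -2079), Add(Function('Q')(-12, Function('R')(-8, -3)), Function('G')(-27, -64))) = Mul(Add(3901, -2079), Add(Pow(Add(Pow(5, 2), Pow(-12, 2)), Rational(1, 2)), Mul(2, -27, Pow(Add(-62, -64), -1)))) = Mul(1822, Add(Pow(Add(25, 144), Rational(1, 2)), Mul(2, -27, Pow(-126, -1)))) = Mul(1822, Add(Pow(169, Rational(1, 2)), Mul(2, -27, Rational(-1, 126)))) = Mul(1822, Add(13, Rational(3, 7))) = Mul(1822, Rational(94, 7)) = Rational(171268, 7)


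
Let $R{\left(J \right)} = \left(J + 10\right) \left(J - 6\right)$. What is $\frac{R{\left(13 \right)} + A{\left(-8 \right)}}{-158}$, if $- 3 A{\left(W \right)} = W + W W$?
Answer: $- \frac{427}{474} \approx -0.90084$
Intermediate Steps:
$R{\left(J \right)} = \left(-6 + J\right) \left(10 + J\right)$ ($R{\left(J \right)} = \left(10 + J\right) \left(-6 + J\right) = \left(-6 + J\right) \left(10 + J\right)$)
$A{\left(W \right)} = - \frac{W}{3} - \frac{W^{2}}{3}$ ($A{\left(W \right)} = - \frac{W + W W}{3} = - \frac{W + W^{2}}{3} = - \frac{W}{3} - \frac{W^{2}}{3}$)
$\frac{R{\left(13 \right)} + A{\left(-8 \right)}}{-158} = \frac{\left(-60 + 13^{2} + 4 \cdot 13\right) - - \frac{8 \left(1 - 8\right)}{3}}{-158} = \left(\left(-60 + 169 + 52\right) - \left(- \frac{8}{3}\right) \left(-7\right)\right) \left(- \frac{1}{158}\right) = \left(161 - \frac{56}{3}\right) \left(- \frac{1}{158}\right) = \frac{427}{3} \left(- \frac{1}{158}\right) = - \frac{427}{474}$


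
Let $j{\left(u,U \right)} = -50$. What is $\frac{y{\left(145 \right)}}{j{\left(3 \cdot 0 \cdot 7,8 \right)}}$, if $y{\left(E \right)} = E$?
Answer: $- \frac{29}{10} \approx -2.9$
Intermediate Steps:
$\frac{y{\left(145 \right)}}{j{\left(3 \cdot 0 \cdot 7,8 \right)}} = \frac{145}{-50} = 145 \left(- \frac{1}{50}\right) = - \frac{29}{10}$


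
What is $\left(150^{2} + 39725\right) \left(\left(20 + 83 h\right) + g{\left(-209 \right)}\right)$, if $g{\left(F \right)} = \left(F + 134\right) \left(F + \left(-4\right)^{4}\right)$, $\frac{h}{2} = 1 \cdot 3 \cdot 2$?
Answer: $-156122525$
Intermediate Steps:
$h = 12$ ($h = 2 \cdot 1 \cdot 3 \cdot 2 = 2 \cdot 3 \cdot 2 = 2 \cdot 6 = 12$)
$g{\left(F \right)} = \left(134 + F\right) \left(256 + F\right)$ ($g{\left(F \right)} = \left(134 + F\right) \left(F + 256\right) = \left(134 + F\right) \left(256 + F\right)$)
$\left(150^{2} + 39725\right) \left(\left(20 + 83 h\right) + g{\left(-209 \right)}\right) = \left(150^{2} + 39725\right) \left(\left(20 + 83 \cdot 12\right) + \left(34304 + \left(-209\right)^{2} + 390 \left(-209\right)\right)\right) = \left(22500 + 39725\right) \left(\left(20 + 996\right) + \left(34304 + 43681 - 81510\right)\right) = 62225 \left(1016 - 3525\right) = 62225 \left(-2509\right) = -156122525$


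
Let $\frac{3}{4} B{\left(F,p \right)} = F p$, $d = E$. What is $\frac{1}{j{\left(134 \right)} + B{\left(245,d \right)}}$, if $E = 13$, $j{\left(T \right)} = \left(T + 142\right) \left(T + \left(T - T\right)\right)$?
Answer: $\frac{3}{123692} \approx 2.4254 \cdot 10^{-5}$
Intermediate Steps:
$j{\left(T \right)} = T \left(142 + T\right)$ ($j{\left(T \right)} = \left(142 + T\right) \left(T + 0\right) = \left(142 + T\right) T = T \left(142 + T\right)$)
$d = 13$
$B{\left(F,p \right)} = \frac{4 F p}{3}$
$\frac{1}{j{\left(134 \right)} + B{\left(245,d \right)}} = \frac{1}{134 \left(142 + 134\right) + \frac{4}{3} \cdot 245 \cdot 13} = \frac{1}{134 \cdot 276 + \frac{12740}{3}} = \frac{1}{36984 + \frac{12740}{3}} = \frac{1}{\frac{123692}{3}} = \frac{3}{123692}$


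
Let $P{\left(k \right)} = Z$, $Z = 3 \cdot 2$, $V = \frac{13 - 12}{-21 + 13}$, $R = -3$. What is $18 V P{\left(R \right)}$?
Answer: $- \frac{27}{2} \approx -13.5$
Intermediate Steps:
$V = - \frac{1}{8}$ ($V = 1 \frac{1}{-8} = 1 \left(- \frac{1}{8}\right) = - \frac{1}{8} \approx -0.125$)
$Z = 6$
$P{\left(k \right)} = 6$
$18 V P{\left(R \right)} = 18 \left(- \frac{1}{8}\right) 6 = \left(- \frac{9}{4}\right) 6 = - \frac{27}{2}$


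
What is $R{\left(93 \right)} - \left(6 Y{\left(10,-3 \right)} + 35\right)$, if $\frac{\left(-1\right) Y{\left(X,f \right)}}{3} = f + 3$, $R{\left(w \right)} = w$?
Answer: $58$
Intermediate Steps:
$Y{\left(X,f \right)} = -9 - 3 f$ ($Y{\left(X,f \right)} = - 3 \left(f + 3\right) = - 3 \left(3 + f\right) = -9 - 3 f$)
$R{\left(93 \right)} - \left(6 Y{\left(10,-3 \right)} + 35\right) = 93 - \left(6 \left(-9 - -9\right) + 35\right) = 93 - \left(6 \left(-9 + 9\right) + 35\right) = 93 - \left(6 \cdot 0 + 35\right) = 93 - \left(0 + 35\right) = 93 - 35 = 58$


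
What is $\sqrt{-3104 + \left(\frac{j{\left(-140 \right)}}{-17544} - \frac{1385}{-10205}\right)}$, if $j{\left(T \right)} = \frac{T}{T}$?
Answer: $\frac{i \sqrt{994915018514057394}}{17903652} \approx 55.712 i$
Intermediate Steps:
$j{\left(T \right)} = 1$
$\sqrt{-3104 + \left(\frac{j{\left(-140 \right)}}{-17544} - \frac{1385}{-10205}\right)} = \sqrt{-3104 + \left(1 \frac{1}{-17544} - \frac{1385}{-10205}\right)} = \sqrt{-3104 + \left(1 \left(- \frac{1}{17544}\right) - - \frac{277}{2041}\right)} = \sqrt{-3104 + \left(- \frac{1}{17544} + \frac{277}{2041}\right)} = \sqrt{-3104 + \frac{4857647}{35807304}} = \sqrt{- \frac{111141013969}{35807304}} = \frac{i \sqrt{994915018514057394}}{17903652}$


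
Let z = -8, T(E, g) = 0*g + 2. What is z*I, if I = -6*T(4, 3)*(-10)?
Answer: -960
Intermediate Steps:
T(E, g) = 2 (T(E, g) = 0 + 2 = 2)
I = 120 (I = -6*2*(-10) = -12*(-10) = 120)
z*I = -8*120 = -960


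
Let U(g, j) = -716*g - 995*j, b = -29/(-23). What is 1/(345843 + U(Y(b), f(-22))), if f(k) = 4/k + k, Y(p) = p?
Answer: 253/92853815 ≈ 2.7247e-6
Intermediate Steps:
b = 29/23 (b = -29*(-1/23) = 29/23 ≈ 1.2609)
f(k) = k + 4/k
U(g, j) = -995*j - 716*g
1/(345843 + U(Y(b), f(-22))) = 1/(345843 + (-995*(-22 + 4/(-22)) - 716*29/23)) = 1/(345843 + (-995*(-22 + 4*(-1/22)) - 20764/23)) = 1/(345843 + (-995*(-22 - 2/11) - 20764/23)) = 1/(345843 + (-995*(-244/11) - 20764/23)) = 1/(345843 + (242780/11 - 20764/23)) = 1/(345843 + 5355536/253) = 1/(92853815/253) = 253/92853815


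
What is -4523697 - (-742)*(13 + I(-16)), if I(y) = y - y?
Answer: -4514051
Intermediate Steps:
I(y) = 0
-4523697 - (-742)*(13 + I(-16)) = -4523697 - (-742)*(13 + 0) = -4523697 - (-742)*13 = -4523697 - 1*(-9646) = -4523697 + 9646 = -4514051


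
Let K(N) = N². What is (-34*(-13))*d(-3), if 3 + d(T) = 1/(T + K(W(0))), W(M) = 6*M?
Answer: -4420/3 ≈ -1473.3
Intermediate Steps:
d(T) = -3 + 1/T (d(T) = -3 + 1/(T + (6*0)²) = -3 + 1/(T + 0²) = -3 + 1/(T + 0) = -3 + 1/T)
(-34*(-13))*d(-3) = (-34*(-13))*(-3 + 1/(-3)) = 442*(-3 - ⅓) = 442*(-10/3) = -4420/3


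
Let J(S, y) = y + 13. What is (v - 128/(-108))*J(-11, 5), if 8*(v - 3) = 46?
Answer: 1073/6 ≈ 178.83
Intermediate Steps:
v = 35/4 (v = 3 + (1/8)*46 = 3 + 23/4 = 35/4 ≈ 8.7500)
J(S, y) = 13 + y
(v - 128/(-108))*J(-11, 5) = (35/4 - 128/(-108))*(13 + 5) = (35/4 - 128*(-1/108))*18 = (35/4 + 32/27)*18 = (1073/108)*18 = 1073/6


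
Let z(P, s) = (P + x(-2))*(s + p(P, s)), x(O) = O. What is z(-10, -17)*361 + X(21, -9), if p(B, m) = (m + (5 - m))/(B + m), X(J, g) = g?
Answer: 669935/9 ≈ 74437.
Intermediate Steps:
p(B, m) = 5/(B + m)
z(P, s) = (-2 + P)*(s + 5/(P + s)) (z(P, s) = (P - 2)*(s + 5/(P + s)) = (-2 + P)*(s + 5/(P + s)))
z(-10, -17)*361 + X(21, -9) = ((-10 + 5*(-10) - 17*(-2 - 10)*(-10 - 17))/(-10 - 17))*361 - 9 = ((-10 - 50 - 17*(-12)*(-27))/(-27))*361 - 9 = -(-10 - 50 - 5508)/27*361 - 9 = -1/27*(-5568)*361 - 9 = (1856/9)*361 - 9 = 670016/9 - 9 = 669935/9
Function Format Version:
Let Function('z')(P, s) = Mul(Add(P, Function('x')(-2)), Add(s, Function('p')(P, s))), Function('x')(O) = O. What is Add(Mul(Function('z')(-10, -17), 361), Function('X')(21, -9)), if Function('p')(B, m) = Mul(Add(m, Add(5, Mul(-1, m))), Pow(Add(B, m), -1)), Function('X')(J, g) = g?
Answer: Rational(669935, 9) ≈ 74437.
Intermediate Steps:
Function('p')(B, m) = Mul(5, Pow(Add(B, m), -1))
Function('z')(P, s) = Mul(Add(-2, P), Add(s, Mul(5, Pow(Add(P, s), -1)))) (Function('z')(P, s) = Mul(Add(P, -2), Add(s, Mul(5, Pow(Add(P, s), -1)))) = Mul(Add(-2, P), Add(s, Mul(5, Pow(Add(P, s), -1)))))
Add(Mul(Function('z')(-10, -17), 361), Function('X')(21, -9)) = Add(Mul(Mul(Pow(Add(-10, -17), -1), Add(-10, Mul(5, -10), Mul(-17, Add(-2, -10), Add(-10, -17)))), 361), -9) = Add(Mul(Mul(Pow(-27, -1), Add(-10, -50, Mul(-17, -12, -27))), 361), -9) = Add(Mul(Mul(Rational(-1, 27), Add(-10, -50, -5508)), 361), -9) = Add(Mul(Mul(Rational(-1, 27), -5568), 361), -9) = Add(Mul(Rational(1856, 9), 361), -9) = Add(Rational(670016, 9), -9) = Rational(669935, 9)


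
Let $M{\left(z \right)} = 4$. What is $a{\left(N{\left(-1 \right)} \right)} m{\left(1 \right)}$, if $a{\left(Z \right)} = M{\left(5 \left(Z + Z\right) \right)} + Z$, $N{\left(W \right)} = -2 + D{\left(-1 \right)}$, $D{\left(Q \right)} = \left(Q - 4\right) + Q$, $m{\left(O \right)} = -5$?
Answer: $20$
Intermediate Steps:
$D{\left(Q \right)} = -4 + 2 Q$ ($D{\left(Q \right)} = \left(-4 + Q\right) + Q = -4 + 2 Q$)
$N{\left(W \right)} = -8$ ($N{\left(W \right)} = -2 + \left(-4 + 2 \left(-1\right)\right) = -2 - 6 = -8$)
$a{\left(Z \right)} = 4 + Z$
$a{\left(N{\left(-1 \right)} \right)} m{\left(1 \right)} = \left(4 - 8\right) \left(-5\right) = \left(-4\right) \left(-5\right) = 20$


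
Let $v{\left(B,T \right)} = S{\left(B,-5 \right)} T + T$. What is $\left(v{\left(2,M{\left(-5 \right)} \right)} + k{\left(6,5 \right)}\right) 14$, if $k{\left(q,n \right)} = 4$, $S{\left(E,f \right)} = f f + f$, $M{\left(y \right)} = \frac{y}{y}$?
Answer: $350$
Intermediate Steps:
$M{\left(y \right)} = 1$
$S{\left(E,f \right)} = f + f^{2}$ ($S{\left(E,f \right)} = f^{2} + f = f + f^{2}$)
$v{\left(B,T \right)} = 21 T$ ($v{\left(B,T \right)} = - 5 \left(1 - 5\right) T + T = \left(-5\right) \left(-4\right) T + T = 20 T + T = 21 T$)
$\left(v{\left(2,M{\left(-5 \right)} \right)} + k{\left(6,5 \right)}\right) 14 = \left(21 \cdot 1 + 4\right) 14 = \left(21 + 4\right) 14 = 25 \cdot 14 = 350$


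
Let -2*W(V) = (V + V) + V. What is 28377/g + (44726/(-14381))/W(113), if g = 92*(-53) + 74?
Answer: -137912838439/23410513518 ≈ -5.8911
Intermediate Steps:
W(V) = -3*V/2 (W(V) = -((V + V) + V)/2 = -(2*V + V)/2 = -3*V/2)
g = -4802 (g = -4876 + 74 = -4802)
28377/g + (44726/(-14381))/W(113) = 28377/(-4802) + (44726/(-14381))/((-3/2*113)) = 28377*(-1/4802) + (44726*(-1/14381))/(-339/2) = -28377/4802 - 44726/14381*(-2/339) = -28377/4802 + 89452/4875159 = -137912838439/23410513518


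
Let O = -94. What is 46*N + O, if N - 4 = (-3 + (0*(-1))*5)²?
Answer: 504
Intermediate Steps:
N = 13 (N = 4 + (-3 + (0*(-1))*5)² = 4 + (-3 + 0*5)² = 4 + (-3 + 0)² = 4 + (-3)² = 4 + 9 = 13)
46*N + O = 46*13 - 94 = 598 - 94 = 504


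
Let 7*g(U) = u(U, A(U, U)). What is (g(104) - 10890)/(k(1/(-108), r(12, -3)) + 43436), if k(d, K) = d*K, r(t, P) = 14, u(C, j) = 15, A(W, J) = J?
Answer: -4115610/16418759 ≈ -0.25067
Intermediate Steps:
g(U) = 15/7 (g(U) = (⅐)*15 = 15/7)
k(d, K) = K*d
(g(104) - 10890)/(k(1/(-108), r(12, -3)) + 43436) = (15/7 - 10890)/(14/(-108) + 43436) = -76215/(7*(14*(-1/108) + 43436)) = -76215/(7*(-7/54 + 43436)) = -76215/(7*2345537/54) = -76215/7*54/2345537 = -4115610/16418759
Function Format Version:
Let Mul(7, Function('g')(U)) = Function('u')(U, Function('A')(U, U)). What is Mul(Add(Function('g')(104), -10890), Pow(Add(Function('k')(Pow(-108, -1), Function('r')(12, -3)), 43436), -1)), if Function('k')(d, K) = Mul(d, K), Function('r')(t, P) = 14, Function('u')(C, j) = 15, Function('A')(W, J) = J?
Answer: Rational(-4115610, 16418759) ≈ -0.25067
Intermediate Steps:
Function('g')(U) = Rational(15, 7) (Function('g')(U) = Mul(Rational(1, 7), 15) = Rational(15, 7))
Function('k')(d, K) = Mul(K, d)
Mul(Add(Function('g')(104), -10890), Pow(Add(Function('k')(Pow(-108, -1), Function('r')(12, -3)), 43436), -1)) = Mul(Add(Rational(15, 7), -10890), Pow(Add(Mul(14, Pow(-108, -1)), 43436), -1)) = Mul(Rational(-76215, 7), Pow(Add(Mul(14, Rational(-1, 108)), 43436), -1)) = Mul(Rational(-76215, 7), Pow(Add(Rational(-7, 54), 43436), -1)) = Mul(Rational(-76215, 7), Pow(Rational(2345537, 54), -1)) = Mul(Rational(-76215, 7), Rational(54, 2345537)) = Rational(-4115610, 16418759)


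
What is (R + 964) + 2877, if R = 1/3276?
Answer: 12583117/3276 ≈ 3841.0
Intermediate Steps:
R = 1/3276 ≈ 0.00030525
(R + 964) + 2877 = (1/3276 + 964) + 2877 = 3158065/3276 + 2877 = 12583117/3276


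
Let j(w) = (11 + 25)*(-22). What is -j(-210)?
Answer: 792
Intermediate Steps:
j(w) = -792 (j(w) = 36*(-22) = -792)
-j(-210) = -1*(-792) = 792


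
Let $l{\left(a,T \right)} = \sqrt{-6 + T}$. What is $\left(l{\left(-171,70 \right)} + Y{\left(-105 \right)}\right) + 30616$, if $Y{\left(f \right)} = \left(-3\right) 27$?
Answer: $30543$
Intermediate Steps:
$Y{\left(f \right)} = -81$
$\left(l{\left(-171,70 \right)} + Y{\left(-105 \right)}\right) + 30616 = \left(\sqrt{-6 + 70} - 81\right) + 30616 = \left(\sqrt{64} - 81\right) + 30616 = \left(8 - 81\right) + 30616 = -73 + 30616 = 30543$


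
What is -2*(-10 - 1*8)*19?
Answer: 684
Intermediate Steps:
-2*(-10 - 1*8)*19 = -2*(-10 - 8)*19 = -2*(-18)*19 = 36*19 = 684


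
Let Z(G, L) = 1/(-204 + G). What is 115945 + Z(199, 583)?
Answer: 579724/5 ≈ 1.1594e+5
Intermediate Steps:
115945 + Z(199, 583) = 115945 + 1/(-204 + 199) = 115945 + 1/(-5) = 115945 - 1/5 = 579724/5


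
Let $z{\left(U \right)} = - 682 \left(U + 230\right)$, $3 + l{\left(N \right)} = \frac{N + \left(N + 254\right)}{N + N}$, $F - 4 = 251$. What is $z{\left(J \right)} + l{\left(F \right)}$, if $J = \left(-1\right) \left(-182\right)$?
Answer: $- \frac{71651303}{255} \approx -2.8099 \cdot 10^{5}$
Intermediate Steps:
$J = 182$
$F = 255$ ($F = 4 + 251 = 255$)
$l{\left(N \right)} = -3 + \frac{254 + 2 N}{2 N}$ ($l{\left(N \right)} = -3 + \frac{N + \left(N + 254\right)}{N + N} = -3 + \frac{N + \left(254 + N\right)}{2 N} = -3 + \left(254 + 2 N\right) \frac{1}{2 N} = -3 + \frac{254 + 2 N}{2 N}$)
$z{\left(U \right)} = -156860 - 682 U$ ($z{\left(U \right)} = - 682 \left(230 + U\right) = -156860 - 682 U$)
$z{\left(J \right)} + l{\left(F \right)} = \left(-156860 - 124124\right) - \left(2 - \frac{127}{255}\right) = \left(-156860 - 124124\right) + \left(-2 + 127 \cdot \frac{1}{255}\right) = -280984 + \left(-2 + \frac{127}{255}\right) = -280984 - \frac{383}{255} = - \frac{71651303}{255}$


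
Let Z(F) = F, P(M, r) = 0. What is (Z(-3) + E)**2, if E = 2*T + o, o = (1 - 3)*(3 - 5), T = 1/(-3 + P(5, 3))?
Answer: 1/9 ≈ 0.11111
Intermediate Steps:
T = -1/3 (T = 1/(-3 + 0) = 1/(-3) = -1/3 ≈ -0.33333)
o = 4 (o = -2*(-2) = 4)
E = 10/3 (E = 2*(-1/3) + 4 = -2/3 + 4 = 10/3 ≈ 3.3333)
(Z(-3) + E)**2 = (-3 + 10/3)**2 = (1/3)**2 = 1/9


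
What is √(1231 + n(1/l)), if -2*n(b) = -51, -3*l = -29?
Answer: √5026/2 ≈ 35.447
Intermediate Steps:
l = 29/3 (l = -⅓*(-29) = 29/3 ≈ 9.6667)
n(b) = 51/2 (n(b) = -½*(-51) = 51/2)
√(1231 + n(1/l)) = √(1231 + 51/2) = √(2513/2) = √5026/2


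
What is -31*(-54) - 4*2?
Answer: 1666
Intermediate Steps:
-31*(-54) - 4*2 = 1674 - 8 = 1666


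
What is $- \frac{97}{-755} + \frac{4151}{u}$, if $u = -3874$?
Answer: $- \frac{2758227}{2924870} \approx -0.94303$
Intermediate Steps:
$- \frac{97}{-755} + \frac{4151}{u} = - \frac{97}{-755} + \frac{4151}{-3874} = \left(-97\right) \left(- \frac{1}{755}\right) + 4151 \left(- \frac{1}{3874}\right) = \frac{97}{755} - \frac{4151}{3874} = - \frac{2758227}{2924870}$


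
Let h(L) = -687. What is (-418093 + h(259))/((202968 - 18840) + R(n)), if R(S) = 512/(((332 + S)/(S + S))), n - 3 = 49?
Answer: -62817/27640 ≈ -2.2727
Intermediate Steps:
n = 52 (n = 3 + 49 = 52)
R(S) = 1024*S/(332 + S) (R(S) = 512/(((332 + S)/((2*S)))) = 512/(((332 + S)*(1/(2*S)))) = 512/(((332 + S)/(2*S))) = 512*(2*S/(332 + S)) = 1024*S/(332 + S))
(-418093 + h(259))/((202968 - 18840) + R(n)) = (-418093 - 687)/((202968 - 18840) + 1024*52/(332 + 52)) = -418780/(184128 + 1024*52/384) = -418780/(184128 + 1024*52*(1/384)) = -418780/(184128 + 416/3) = -418780/552800/3 = -418780*3/552800 = -62817/27640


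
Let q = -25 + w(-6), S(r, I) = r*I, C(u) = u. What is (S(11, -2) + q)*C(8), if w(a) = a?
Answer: -424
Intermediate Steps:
S(r, I) = I*r
q = -31 (q = -25 - 6 = -31)
(S(11, -2) + q)*C(8) = (-2*11 - 31)*8 = (-22 - 31)*8 = -53*8 = -424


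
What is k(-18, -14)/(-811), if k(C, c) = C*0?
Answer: 0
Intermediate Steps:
k(C, c) = 0
k(-18, -14)/(-811) = 0/(-811) = 0*(-1/811) = 0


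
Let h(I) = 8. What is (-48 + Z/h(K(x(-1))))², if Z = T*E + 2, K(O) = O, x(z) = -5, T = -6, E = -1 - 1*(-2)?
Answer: 9409/4 ≈ 2352.3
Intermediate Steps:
E = 1 (E = -1 + 2 = 1)
Z = -4 (Z = -6*1 + 2 = -6 + 2 = -4)
(-48 + Z/h(K(x(-1))))² = (-48 - 4/8)² = (-48 - 4*⅛)² = (-48 - ½)² = (-97/2)² = 9409/4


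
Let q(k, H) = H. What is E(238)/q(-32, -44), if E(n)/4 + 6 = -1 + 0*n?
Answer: 7/11 ≈ 0.63636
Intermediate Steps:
E(n) = -28 (E(n) = -24 + 4*(-1 + 0*n) = -24 + 4*(-1 + 0) = -24 + 4*(-1) = -24 - 4 = -28)
E(238)/q(-32, -44) = -28/(-44) = -28*(-1/44) = 7/11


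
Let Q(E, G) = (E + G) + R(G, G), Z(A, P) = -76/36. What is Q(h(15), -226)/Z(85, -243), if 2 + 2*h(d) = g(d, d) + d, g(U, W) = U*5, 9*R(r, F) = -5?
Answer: 1643/19 ≈ 86.474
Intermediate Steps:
R(r, F) = -5/9 (R(r, F) = (1/9)*(-5) = -5/9)
g(U, W) = 5*U
h(d) = -1 + 3*d (h(d) = -1 + (5*d + d)/2 = -1 + (6*d)/2 = -1 + 3*d)
Z(A, P) = -19/9 (Z(A, P) = -76*1/36 = -19/9)
Q(E, G) = -5/9 + E + G (Q(E, G) = (E + G) - 5/9 = -5/9 + E + G)
Q(h(15), -226)/Z(85, -243) = (-5/9 + (-1 + 3*15) - 226)/(-19/9) = (-5/9 + (-1 + 45) - 226)*(-9/19) = (-5/9 + 44 - 226)*(-9/19) = -1643/9*(-9/19) = 1643/19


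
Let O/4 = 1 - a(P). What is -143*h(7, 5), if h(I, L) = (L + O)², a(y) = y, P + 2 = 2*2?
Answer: -143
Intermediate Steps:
P = 2 (P = -2 + 2*2 = -2 + 4 = 2)
O = -4 (O = 4*(1 - 1*2) = 4*(1 - 2) = 4*(-1) = -4)
h(I, L) = (-4 + L)² (h(I, L) = (L - 4)² = (-4 + L)²)
-143*h(7, 5) = -143*(-4 + 5)² = -143*1² = -143*1 = -143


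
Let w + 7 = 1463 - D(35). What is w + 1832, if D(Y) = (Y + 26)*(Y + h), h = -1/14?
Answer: 16203/14 ≈ 1157.4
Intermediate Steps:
h = -1/14 (h = -1*1/14 = -1/14 ≈ -0.071429)
D(Y) = (26 + Y)*(-1/14 + Y) (D(Y) = (Y + 26)*(Y - 1/14) = (26 + Y)*(-1/14 + Y))
w = -9445/14 (w = -7 + (1463 - (-13/7 + 35² + (363/14)*35)) = -7 + (1463 - (-13/7 + 1225 + 1815/2)) = -7 + (1463 - 1*29829/14) = -7 + (1463 - 29829/14) = -7 - 9347/14 = -9445/14 ≈ -674.64)
w + 1832 = -9445/14 + 1832 = 16203/14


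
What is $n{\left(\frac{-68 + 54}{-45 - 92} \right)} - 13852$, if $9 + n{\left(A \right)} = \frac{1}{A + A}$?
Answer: $- \frac{387971}{28} \approx -13856.0$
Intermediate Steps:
$n{\left(A \right)} = -9 + \frac{1}{2 A}$ ($n{\left(A \right)} = -9 + \frac{1}{A + A} = -9 + \frac{1}{2 A}$)
$n{\left(\frac{-68 + 54}{-45 - 92} \right)} - 13852 = \left(-9 + \frac{1}{2 \frac{-68 + 54}{-45 - 92}}\right) - 13852 = \left(-9 + \frac{1}{2 \left(- \frac{14}{-137}\right)}\right) - 13852 = \left(-9 + \frac{1}{2 \left(\left(-14\right) \left(- \frac{1}{137}\right)\right)}\right) - 13852 = \left(-9 + \frac{1}{2 \cdot \frac{14}{137}}\right) - 13852 = \left(-9 + \frac{1}{2} \cdot \frac{137}{14}\right) - 13852 = \left(-9 + \frac{137}{28}\right) - 13852 = - \frac{115}{28} - 13852 = - \frac{387971}{28}$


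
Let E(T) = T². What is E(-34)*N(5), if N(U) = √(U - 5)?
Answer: 0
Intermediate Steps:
N(U) = √(-5 + U)
E(-34)*N(5) = (-34)²*√(-5 + 5) = 1156*√0 = 1156*0 = 0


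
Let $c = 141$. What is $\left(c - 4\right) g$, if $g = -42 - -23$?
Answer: $-2603$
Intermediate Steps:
$g = -19$ ($g = -42 + 23 = -19$)
$\left(c - 4\right) g = \left(141 - 4\right) \left(-19\right) = 137 \left(-19\right) = -2603$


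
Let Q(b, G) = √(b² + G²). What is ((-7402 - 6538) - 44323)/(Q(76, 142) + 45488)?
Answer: -662566836/517283051 + 58263*√6485/1034566102 ≈ -1.2763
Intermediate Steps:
Q(b, G) = √(G² + b²)
((-7402 - 6538) - 44323)/(Q(76, 142) + 45488) = ((-7402 - 6538) - 44323)/(√(142² + 76²) + 45488) = (-13940 - 44323)/(√(20164 + 5776) + 45488) = -58263/(√25940 + 45488) = -58263/(2*√6485 + 45488) = -58263/(45488 + 2*√6485)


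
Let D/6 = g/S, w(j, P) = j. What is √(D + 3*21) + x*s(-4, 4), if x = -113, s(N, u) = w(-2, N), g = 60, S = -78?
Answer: 226 + √9867/13 ≈ 233.64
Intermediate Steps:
s(N, u) = -2
D = -60/13 (D = 6*(60/(-78)) = 6*(60*(-1/78)) = 6*(-10/13) = -60/13 ≈ -4.6154)
√(D + 3*21) + x*s(-4, 4) = √(-60/13 + 3*21) - 113*(-2) = √(-60/13 + 63) + 226 = √(759/13) + 226 = √9867/13 + 226 = 226 + √9867/13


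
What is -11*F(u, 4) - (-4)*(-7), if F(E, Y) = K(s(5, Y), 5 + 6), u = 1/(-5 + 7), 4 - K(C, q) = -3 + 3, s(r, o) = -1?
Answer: -72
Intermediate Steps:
K(C, q) = 4 (K(C, q) = 4 - (-3 + 3) = 4 - 1*0 = 4 + 0 = 4)
u = 1/2 ≈ 0.50000
F(E, Y) = 4
-11*F(u, 4) - (-4)*(-7) = -11*4 - (-4)*(-7) = -44 - 4*7 = -44 - 28 = -72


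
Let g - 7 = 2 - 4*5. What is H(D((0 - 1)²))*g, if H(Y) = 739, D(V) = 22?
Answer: -8129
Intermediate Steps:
g = -11 (g = 7 + (2 - 4*5) = 7 + (2 - 20) = 7 - 18 = -11)
H(D((0 - 1)²))*g = 739*(-11) = -8129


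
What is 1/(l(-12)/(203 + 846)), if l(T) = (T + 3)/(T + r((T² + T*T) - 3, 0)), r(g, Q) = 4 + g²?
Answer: -85196633/9 ≈ -9.4663e+6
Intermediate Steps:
l(T) = (3 + T)/(4 + T + (-3 + 2*T²)²) (l(T) = (T + 3)/(T + (4 + ((T² + T*T) - 3)²)) = (3 + T)/(T + (4 + ((T² + T²) - 3)²)) = (3 + T)/(T + (4 + (2*T² - 3)²)) = (3 + T)/(T + (4 + (-3 + 2*T²)²)) = (3 + T)/(4 + T + (-3 + 2*T²)²))
1/(l(-12)/(203 + 846)) = 1/(((3 - 12)/(4 - 12 + (-3 + 2*(-12)²)²))/(203 + 846)) = 1/((-9/(4 - 12 + (-3 + 2*144)²))/1049) = 1/((-9/(4 - 12 + (-3 + 288)²))*(1/1049)) = 1/((-9/(4 - 12 + 285²))*(1/1049)) = 1/((-9/(4 - 12 + 81225))*(1/1049)) = 1/((-9/81217)*(1/1049)) = 1/(((1/81217)*(-9))*(1/1049)) = 1/(-9/81217*1/1049) = 1/(-9/85196633) = -85196633/9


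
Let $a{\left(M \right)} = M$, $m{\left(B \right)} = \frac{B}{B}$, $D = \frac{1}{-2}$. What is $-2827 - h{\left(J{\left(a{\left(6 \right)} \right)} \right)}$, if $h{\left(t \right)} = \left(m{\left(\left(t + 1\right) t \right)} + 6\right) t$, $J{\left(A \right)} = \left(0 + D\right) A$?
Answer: $-2806$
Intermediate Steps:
$D = - \frac{1}{2} \approx -0.5$
$m{\left(B \right)} = 1$
$J{\left(A \right)} = - \frac{A}{2}$ ($J{\left(A \right)} = \left(0 - \frac{1}{2}\right) A = - \frac{A}{2}$)
$h{\left(t \right)} = 7 t$ ($h{\left(t \right)} = \left(1 + 6\right) t = 7 t$)
$-2827 - h{\left(J{\left(a{\left(6 \right)} \right)} \right)} = -2827 - 7 \left(\left(- \frac{1}{2}\right) 6\right) = -2827 - 7 \left(-3\right) = -2827 - -21 = -2827 + 21 = -2806$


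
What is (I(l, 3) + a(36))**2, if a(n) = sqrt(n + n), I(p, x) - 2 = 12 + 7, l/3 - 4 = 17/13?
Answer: 513 + 252*sqrt(2) ≈ 869.38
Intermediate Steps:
l = 207/13 (l = 12 + 3*(17/13) = 12 + 51/13 = 207/13 ≈ 15.923)
I(p, x) = 21 (I(p, x) = 2 + (12 + 7) = 2 + 19 = 21)
a(n) = sqrt(2)*sqrt(n) (a(n) = sqrt(2*n) = sqrt(2)*sqrt(n))
(I(l, 3) + a(36))**2 = (21 + sqrt(2)*sqrt(36))**2 = (21 + sqrt(2)*6)**2 = (21 + 6*sqrt(2))**2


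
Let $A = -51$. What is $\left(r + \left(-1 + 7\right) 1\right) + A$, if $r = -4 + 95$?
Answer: $46$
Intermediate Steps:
$r = 91$
$\left(r + \left(-1 + 7\right) 1\right) + A = \left(91 + \left(-1 + 7\right) 1\right) - 51 = \left(91 + 6 \cdot 1\right) - 51 = \left(91 + 6\right) - 51 = 97 - 51 = 46$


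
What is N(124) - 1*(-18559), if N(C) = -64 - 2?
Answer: 18493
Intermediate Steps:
N(C) = -66
N(124) - 1*(-18559) = -66 - 1*(-18559) = -66 + 18559 = 18493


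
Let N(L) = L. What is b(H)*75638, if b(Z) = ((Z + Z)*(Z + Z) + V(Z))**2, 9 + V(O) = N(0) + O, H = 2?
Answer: 6126678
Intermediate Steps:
V(O) = -9 + O (V(O) = -9 + (0 + O) = -9 + O)
b(Z) = (-9 + Z + 4*Z**2)**2 (b(Z) = ((Z + Z)*(Z + Z) + (-9 + Z))**2 = ((2*Z)*(2*Z) + (-9 + Z))**2 = (4*Z**2 + (-9 + Z))**2 = (-9 + Z + 4*Z**2)**2)
b(H)*75638 = (-9 + 2 + 4*2**2)**2*75638 = (-9 + 2 + 4*4)**2*75638 = (-9 + 2 + 16)**2*75638 = 9**2*75638 = 81*75638 = 6126678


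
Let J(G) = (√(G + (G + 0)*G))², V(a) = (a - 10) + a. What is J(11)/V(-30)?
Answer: -66/35 ≈ -1.8857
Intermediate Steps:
V(a) = -10 + 2*a (V(a) = (-10 + a) + a = -10 + 2*a)
J(G) = G + G² (J(G) = (√(G + G*G))² = (√(G + G²))² = G + G²)
J(11)/V(-30) = (11*(1 + 11))/(-10 + 2*(-30)) = (11*12)/(-10 - 60) = 132/(-70) = 132*(-1/70) = -66/35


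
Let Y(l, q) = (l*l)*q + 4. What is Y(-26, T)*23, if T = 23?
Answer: 357696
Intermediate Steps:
Y(l, q) = 4 + q*l**2 (Y(l, q) = l**2*q + 4 = q*l**2 + 4 = 4 + q*l**2)
Y(-26, T)*23 = (4 + 23*(-26)**2)*23 = (4 + 23*676)*23 = (4 + 15548)*23 = 15552*23 = 357696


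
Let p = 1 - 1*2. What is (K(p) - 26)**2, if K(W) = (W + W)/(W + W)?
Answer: 625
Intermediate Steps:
p = -1 (p = 1 - 2 = -1)
K(W) = 1 (K(W) = (2*W)/((2*W)) = (2*W)*(1/(2*W)) = 1)
(K(p) - 26)**2 = (1 - 26)**2 = (-25)**2 = 625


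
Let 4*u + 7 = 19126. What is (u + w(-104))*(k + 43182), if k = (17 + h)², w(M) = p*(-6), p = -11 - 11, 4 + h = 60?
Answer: 953095617/4 ≈ 2.3827e+8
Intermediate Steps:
h = 56 (h = -4 + 60 = 56)
p = -22
w(M) = 132 (w(M) = -22*(-6) = 132)
u = 19119/4 (u = -7/4 + (¼)*19126 = -7/4 + 9563/2 = 19119/4 ≈ 4779.8)
k = 5329 (k = (17 + 56)² = 73² = 5329)
(u + w(-104))*(k + 43182) = (19119/4 + 132)*(5329 + 43182) = (19647/4)*48511 = 953095617/4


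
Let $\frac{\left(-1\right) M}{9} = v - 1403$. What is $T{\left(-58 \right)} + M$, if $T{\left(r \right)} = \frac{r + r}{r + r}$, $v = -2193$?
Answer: $32365$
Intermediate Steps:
$M = 32364$ ($M = - 9 \left(-2193 - 1403\right) = \left(-9\right) \left(-3596\right) = 32364$)
$T{\left(r \right)} = 1$ ($T{\left(r \right)} = \frac{2 r}{2 r} = 2 r \frac{1}{2 r} = 1$)
$T{\left(-58 \right)} + M = 1 + 32364 = 32365$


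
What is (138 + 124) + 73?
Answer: 335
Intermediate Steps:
(138 + 124) + 73 = 262 + 73 = 335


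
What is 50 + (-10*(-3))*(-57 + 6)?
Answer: -1480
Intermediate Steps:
50 + (-10*(-3))*(-57 + 6) = 50 + 30*(-51) = 50 - 1530 = -1480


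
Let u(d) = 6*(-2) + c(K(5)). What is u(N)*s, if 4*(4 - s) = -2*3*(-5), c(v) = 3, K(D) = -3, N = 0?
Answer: 63/2 ≈ 31.500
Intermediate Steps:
s = -7/2 (s = 4 - (-2*3)*(-5)/4 = 4 - (-3)*(-5)/2 = 4 - 1/4*30 = 4 - 15/2 = -7/2 ≈ -3.5000)
u(d) = -9 (u(d) = 6*(-2) + 3 = -12 + 3 = -9)
u(N)*s = -9*(-7/2) = 63/2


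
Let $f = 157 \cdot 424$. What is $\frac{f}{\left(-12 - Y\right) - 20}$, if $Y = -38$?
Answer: $\frac{33284}{3} \approx 11095.0$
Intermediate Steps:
$f = 66568$
$\frac{f}{\left(-12 - Y\right) - 20} = \frac{1}{\left(-12 - -38\right) - 20} \cdot 66568 = \frac{1}{\left(-12 + 38\right) - 20} \cdot 66568 = \frac{1}{26 - 20} \cdot 66568 = \frac{1}{6} \cdot 66568 = \frac{33284}{3}$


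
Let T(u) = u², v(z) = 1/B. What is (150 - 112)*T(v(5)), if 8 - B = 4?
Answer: 19/8 ≈ 2.3750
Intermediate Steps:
B = 4 (B = 8 - 1*4 = 8 - 4 = 4)
v(z) = ¼ (v(z) = 1/4 = ¼)
(150 - 112)*T(v(5)) = (150 - 112)*(¼)² = 38*(1/16) = 19/8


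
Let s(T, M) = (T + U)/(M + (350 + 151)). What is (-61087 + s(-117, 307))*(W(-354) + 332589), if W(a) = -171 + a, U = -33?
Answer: -2048770376568/101 ≈ -2.0285e+10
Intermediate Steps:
s(T, M) = (-33 + T)/(501 + M) (s(T, M) = (T - 33)/(M + (350 + 151)) = (-33 + T)/(M + 501) = (-33 + T)/(501 + M))
(-61087 + s(-117, 307))*(W(-354) + 332589) = (-61087 + (-33 - 117)/(501 + 307))*((-171 - 354) + 332589) = (-61087 - 150/808)*(-525 + 332589) = (-61087 + (1/808)*(-150))*332064 = (-61087 - 75/404)*332064 = -24679223/404*332064 = -2048770376568/101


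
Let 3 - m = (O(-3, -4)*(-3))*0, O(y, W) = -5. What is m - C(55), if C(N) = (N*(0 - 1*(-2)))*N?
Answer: -6047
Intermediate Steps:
C(N) = 2*N² (C(N) = (N*(0 + 2))*N = (N*2)*N = (2*N)*N = 2*N²)
m = 3 (m = 3 - (-5*(-3))*0 = 3 - 15*0 = 3 - 1*0 = 3 + 0 = 3)
m - C(55) = 3 - 2*55² = 3 - 2*3025 = 3 - 1*6050 = 3 - 6050 = -6047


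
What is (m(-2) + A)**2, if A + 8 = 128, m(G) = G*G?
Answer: 15376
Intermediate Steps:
m(G) = G**2
A = 120 (A = -8 + 128 = 120)
(m(-2) + A)**2 = ((-2)**2 + 120)**2 = (4 + 120)**2 = 124**2 = 15376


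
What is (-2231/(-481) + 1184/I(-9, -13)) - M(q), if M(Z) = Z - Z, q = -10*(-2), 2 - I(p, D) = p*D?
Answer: -312939/55315 ≈ -5.6574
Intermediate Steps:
I(p, D) = 2 - D*p (I(p, D) = 2 - p*D = 2 - D*p)
q = 20
M(Z) = 0
(-2231/(-481) + 1184/I(-9, -13)) - M(q) = (-2231/(-481) + 1184/(2 - 1*(-13)*(-9))) - 1*0 = (-2231*(-1/481) + 1184/(2 - 117)) + 0 = (2231/481 + 1184/(-115)) + 0 = (2231/481 + 1184*(-1/115)) + 0 = (2231/481 - 1184/115) + 0 = -312939/55315 + 0 = -312939/55315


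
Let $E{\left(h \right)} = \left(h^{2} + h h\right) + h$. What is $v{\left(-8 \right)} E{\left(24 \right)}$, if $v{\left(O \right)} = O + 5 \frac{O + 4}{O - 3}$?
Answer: $- \frac{79968}{11} \approx -7269.8$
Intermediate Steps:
$v{\left(O \right)} = O + \frac{5 \left(4 + O\right)}{-3 + O}$ ($v{\left(O \right)} = O + 5 \frac{4 + O}{-3 + O} = O + \frac{5 \left(4 + O\right)}{-3 + O}$)
$E{\left(h \right)} = h + 2 h^{2}$ ($E{\left(h \right)} = \left(h^{2} + h^{2}\right) + h = 2 h^{2} + h = h + 2 h^{2}$)
$v{\left(-8 \right)} E{\left(24 \right)} = \frac{20 + \left(-8\right)^{2} + 2 \left(-8\right)}{-3 - 8} \cdot 24 \left(1 + 2 \cdot 24\right) = \frac{20 + 64 - 16}{-11} \cdot 24 \left(1 + 48\right) = \left(- \frac{1}{11}\right) 68 \cdot 24 \cdot 49 = \left(- \frac{68}{11}\right) 1176 = - \frac{79968}{11}$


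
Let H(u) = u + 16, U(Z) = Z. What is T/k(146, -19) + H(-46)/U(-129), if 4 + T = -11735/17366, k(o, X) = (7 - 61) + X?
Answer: 16168737/54511874 ≈ 0.29661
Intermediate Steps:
H(u) = 16 + u
k(o, X) = -54 + X
T = -81199/17366 (T = -4 - 11735/17366 = -81199/17366 ≈ -4.6757)
T/k(146, -19) + H(-46)/U(-129) = -81199/(17366*(-54 - 19)) + (16 - 46)/(-129) = -81199/17366/(-73) - 30*(-1/129) = -81199/17366*(-1/73) + 10/43 = 81199/1267718 + 10/43 = 16168737/54511874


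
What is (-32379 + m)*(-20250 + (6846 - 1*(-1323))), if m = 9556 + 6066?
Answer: 202441317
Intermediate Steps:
m = 15622
(-32379 + m)*(-20250 + (6846 - 1*(-1323))) = (-32379 + 15622)*(-20250 + (6846 - 1*(-1323))) = -16757*(-20250 + (6846 + 1323)) = -16757*(-20250 + 8169) = -16757*(-12081) = 202441317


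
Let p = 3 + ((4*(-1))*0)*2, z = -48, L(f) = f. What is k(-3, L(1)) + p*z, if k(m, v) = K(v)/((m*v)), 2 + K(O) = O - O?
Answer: -430/3 ≈ -143.33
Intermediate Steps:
K(O) = -2 (K(O) = -2 + (O - O) = -2 + 0 = -2)
p = 3 (p = 3 - 4*0*2 = 3 + 0*2 = 3 + 0 = 3)
k(m, v) = -2/(m*v) (k(m, v) = -2*1/(m*v) = -2/(m*v))
k(-3, L(1)) + p*z = -2/(-3*1) + 3*(-48) = -2*(-⅓)*1 - 144 = ⅔ - 144 = -430/3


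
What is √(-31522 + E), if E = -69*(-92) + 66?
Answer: 2*I*√6277 ≈ 158.46*I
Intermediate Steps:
E = 6414 (E = 6348 + 66 = 6414)
√(-31522 + E) = √(-31522 + 6414) = √(-25108) = 2*I*√6277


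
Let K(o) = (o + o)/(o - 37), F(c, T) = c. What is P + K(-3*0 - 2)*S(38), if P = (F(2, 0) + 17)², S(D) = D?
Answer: 14231/39 ≈ 364.90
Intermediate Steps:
P = 361 (P = (2 + 17)² = 19² = 361)
K(o) = 2*o/(-37 + o) (K(o) = (2*o)/(-37 + o) = 2*o/(-37 + o))
P + K(-3*0 - 2)*S(38) = 361 + (2*(-3*0 - 2)/(-37 + (-3*0 - 2)))*38 = 361 + (2*(0 - 2)/(-37 + (0 - 2)))*38 = 361 + (2*(-2)/(-37 - 2))*38 = 361 + (2*(-2)/(-39))*38 = 361 + (2*(-2)*(-1/39))*38 = 361 + (4/39)*38 = 361 + 152/39 = 14231/39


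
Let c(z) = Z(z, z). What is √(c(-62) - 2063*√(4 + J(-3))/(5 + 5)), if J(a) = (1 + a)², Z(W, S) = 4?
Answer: √(100 - 10315*√2)/5 ≈ 24.073*I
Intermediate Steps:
c(z) = 4
√(c(-62) - 2063*√(4 + J(-3))/(5 + 5)) = √(4 - 2063*√(4 + (1 - 3)²)/(5 + 5)) = √(4 - 2063*√(4 + (-2)²)/10) = √(4 - 2063*√(4 + 4)/10) = √(4 - 2063*√8/10) = √(4 - 2063*2*√2/10) = √(4 - 2063*√2/5)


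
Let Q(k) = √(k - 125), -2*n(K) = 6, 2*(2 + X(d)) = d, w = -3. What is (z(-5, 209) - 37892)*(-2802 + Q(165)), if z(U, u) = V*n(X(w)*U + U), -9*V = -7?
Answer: 106179922 - 227366*√10/3 ≈ 1.0594e+8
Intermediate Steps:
V = 7/9 (V = -⅑*(-7) = 7/9 ≈ 0.77778)
X(d) = -2 + d/2
n(K) = -3 (n(K) = -½*6 = -3)
z(U, u) = -7/3 (z(U, u) = (7/9)*(-3) = -7/3)
Q(k) = √(-125 + k)
(z(-5, 209) - 37892)*(-2802 + Q(165)) = (-7/3 - 37892)*(-2802 + √(-125 + 165)) = -113683*(-2802 + √40)/3 = -113683*(-2802 + 2*√10)/3 = 106179922 - 227366*√10/3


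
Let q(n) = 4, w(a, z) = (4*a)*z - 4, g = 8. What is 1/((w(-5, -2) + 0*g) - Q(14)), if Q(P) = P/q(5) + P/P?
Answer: 2/63 ≈ 0.031746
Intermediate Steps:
w(a, z) = -4 + 4*a*z (w(a, z) = 4*a*z - 4 = -4 + 4*a*z)
Q(P) = 1 + P/4 (Q(P) = P/4 + P/P = P*(¼) + 1 = P/4 + 1 = 1 + P/4)
1/((w(-5, -2) + 0*g) - Q(14)) = 1/(((-4 + 4*(-5)*(-2)) + 0*8) - (1 + (¼)*14)) = 1/(((-4 + 40) + 0) - (1 + 7/2)) = 1/((36 + 0) - 1*9/2) = 1/(36 - 9/2) = 1/(63/2) = 2/63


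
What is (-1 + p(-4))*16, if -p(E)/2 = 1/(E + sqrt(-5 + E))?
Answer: -272/25 + 96*I/25 ≈ -10.88 + 3.84*I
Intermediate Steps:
p(E) = -2/(E + sqrt(-5 + E))
(-1 + p(-4))*16 = (-1 - 2/(-4 + sqrt(-5 - 4)))*16 = (-1 - 2/(-4 + sqrt(-9)))*16 = (-1 - 2*(-4 - 3*I)/25)*16 = -16 - 32*(-4 - 3*I)/25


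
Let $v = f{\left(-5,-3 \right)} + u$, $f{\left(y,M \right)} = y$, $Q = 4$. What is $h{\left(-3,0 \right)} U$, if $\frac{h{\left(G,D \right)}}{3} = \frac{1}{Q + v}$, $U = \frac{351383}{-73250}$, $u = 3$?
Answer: $- \frac{1054149}{146500} \approx -7.1956$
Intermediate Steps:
$v = -2$ ($v = -5 + 3 = -2$)
$U = - \frac{351383}{73250}$ ($U = 351383 \left(- \frac{1}{73250}\right) = - \frac{351383}{73250} \approx -4.797$)
$h{\left(G,D \right)} = \frac{3}{2}$ ($h{\left(G,D \right)} = \frac{3}{4 - 2} = \frac{3}{2}$)
$h{\left(-3,0 \right)} U = \frac{3}{2} \left(- \frac{351383}{73250}\right) = - \frac{1054149}{146500}$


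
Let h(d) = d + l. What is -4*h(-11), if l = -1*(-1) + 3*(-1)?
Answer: 52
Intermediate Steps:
l = -2 (l = 1 - 3 = -2)
h(d) = -2 + d (h(d) = d - 2 = -2 + d)
-4*h(-11) = -4*(-2 - 11) = -4*(-13) = 52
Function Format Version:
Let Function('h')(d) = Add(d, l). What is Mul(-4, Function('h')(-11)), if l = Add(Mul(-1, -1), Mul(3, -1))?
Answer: 52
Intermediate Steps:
l = -2 (l = Add(1, -3) = -2)
Function('h')(d) = Add(-2, d) (Function('h')(d) = Add(d, -2) = Add(-2, d))
Mul(-4, Function('h')(-11)) = Mul(-4, Add(-2, -11)) = Mul(-4, -13) = 52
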